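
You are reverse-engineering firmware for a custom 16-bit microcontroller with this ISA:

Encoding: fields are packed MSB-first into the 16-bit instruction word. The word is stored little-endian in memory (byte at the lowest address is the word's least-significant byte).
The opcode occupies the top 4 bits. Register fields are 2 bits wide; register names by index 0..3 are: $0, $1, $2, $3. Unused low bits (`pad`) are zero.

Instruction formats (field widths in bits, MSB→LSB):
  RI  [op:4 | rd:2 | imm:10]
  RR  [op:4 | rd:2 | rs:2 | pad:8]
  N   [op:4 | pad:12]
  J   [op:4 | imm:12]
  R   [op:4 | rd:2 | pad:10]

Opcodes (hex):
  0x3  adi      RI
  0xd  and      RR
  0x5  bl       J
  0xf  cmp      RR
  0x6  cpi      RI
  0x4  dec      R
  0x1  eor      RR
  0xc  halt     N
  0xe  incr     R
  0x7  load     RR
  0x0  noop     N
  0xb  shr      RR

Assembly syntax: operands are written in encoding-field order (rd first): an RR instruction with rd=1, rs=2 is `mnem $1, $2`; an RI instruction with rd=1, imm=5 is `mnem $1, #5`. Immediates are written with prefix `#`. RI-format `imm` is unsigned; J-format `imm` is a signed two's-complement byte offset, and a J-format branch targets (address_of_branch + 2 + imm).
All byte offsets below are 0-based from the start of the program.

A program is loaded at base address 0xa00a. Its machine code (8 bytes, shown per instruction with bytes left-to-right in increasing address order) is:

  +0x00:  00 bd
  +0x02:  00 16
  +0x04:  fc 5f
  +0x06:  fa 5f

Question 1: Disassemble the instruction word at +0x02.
eor $1, $2

+0x02: 00 16 ⇒ word 0x1600 (little)
  opcode bits[15:12]=0x1: eor/RR
  [11:10] rd=1 = $1
  [9:8] rs=2 = $2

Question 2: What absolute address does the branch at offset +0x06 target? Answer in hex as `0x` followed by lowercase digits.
[06] fa 5f → 0x5ffa
  top 4b → 0x5 → bl [J]
  imm: (w>>0)&0xfff=0xffa (s12→-6) → #-6
  target = base 0xa00a + off 0x06 + 2 + imm -6 = 0xa00c

0xa00c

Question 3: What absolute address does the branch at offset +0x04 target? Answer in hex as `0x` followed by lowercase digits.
@+04  little-endian(fc 5f) = 0x5ffc
  opcode bits[15:12]=0x5: bl/J
  imm@[11:0]=0xffc (s12→-4) ⇒ #-4
  target = base 0xa00a + off 0x04 + 2 + imm -4 = 0xa00c

0xa00c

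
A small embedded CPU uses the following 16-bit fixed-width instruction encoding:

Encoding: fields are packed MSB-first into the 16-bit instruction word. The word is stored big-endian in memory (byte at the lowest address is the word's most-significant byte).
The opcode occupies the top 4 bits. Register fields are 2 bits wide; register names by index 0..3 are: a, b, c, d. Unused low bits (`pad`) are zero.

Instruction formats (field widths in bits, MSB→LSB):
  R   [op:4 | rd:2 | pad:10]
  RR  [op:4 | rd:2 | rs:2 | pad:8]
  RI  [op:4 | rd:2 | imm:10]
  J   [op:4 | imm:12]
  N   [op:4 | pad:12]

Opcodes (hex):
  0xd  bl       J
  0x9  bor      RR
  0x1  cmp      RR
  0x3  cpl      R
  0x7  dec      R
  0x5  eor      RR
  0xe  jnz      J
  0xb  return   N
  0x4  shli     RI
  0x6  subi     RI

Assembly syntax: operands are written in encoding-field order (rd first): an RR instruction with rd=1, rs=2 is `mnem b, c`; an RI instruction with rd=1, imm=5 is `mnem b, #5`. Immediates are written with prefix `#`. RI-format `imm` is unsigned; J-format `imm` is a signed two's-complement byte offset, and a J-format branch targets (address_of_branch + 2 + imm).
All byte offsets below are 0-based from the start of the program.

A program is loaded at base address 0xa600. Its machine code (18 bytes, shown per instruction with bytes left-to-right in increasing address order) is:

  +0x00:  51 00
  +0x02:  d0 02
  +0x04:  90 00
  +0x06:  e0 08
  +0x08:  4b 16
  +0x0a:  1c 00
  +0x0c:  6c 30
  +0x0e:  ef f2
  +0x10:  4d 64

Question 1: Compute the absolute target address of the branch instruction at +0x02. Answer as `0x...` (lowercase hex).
0xa606

+0x02: d0 02 ⇒ word 0xd002 (big)
  op=0xd002>>12=0xd ⇒ bl (J)
  [11:0] imm=2 = #2
  target = base 0xa600 + off 0x02 + 2 + imm 2 = 0xa606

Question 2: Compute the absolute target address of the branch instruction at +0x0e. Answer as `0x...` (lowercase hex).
off 0x0e: read ef f2 as big → 0xeff2
  top 4b → 0xe → jnz [J]
  [11:0] imm=4082 (s12→-14) = #-14
  target = base 0xa600 + off 0x0e + 2 + imm -14 = 0xa602

0xa602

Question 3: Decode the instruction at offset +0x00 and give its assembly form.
eor a, b

+0x00: 51 00 ⇒ word 0x5100 (big)
  top 4b → 0x5 → eor [RR]
  [11:10] rd=0 = a
  [9:8] rs=1 = b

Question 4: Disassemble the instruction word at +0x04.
bor a, a

[04] 90 00 → 0x9000
  op=0x9000>>12=0x9 ⇒ bor (RR)
  rd: (w>>10)&0x3=0x0 → a
  rs: (w>>8)&0x3=0x0 → a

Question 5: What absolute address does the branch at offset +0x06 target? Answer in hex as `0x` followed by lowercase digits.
0xa610

[06] e0 08 → 0xe008
  top 4b → 0xe → jnz [J]
  imm: (w>>0)&0xfff=0x8 → #8
  target = base 0xa600 + off 0x06 + 2 + imm 8 = 0xa610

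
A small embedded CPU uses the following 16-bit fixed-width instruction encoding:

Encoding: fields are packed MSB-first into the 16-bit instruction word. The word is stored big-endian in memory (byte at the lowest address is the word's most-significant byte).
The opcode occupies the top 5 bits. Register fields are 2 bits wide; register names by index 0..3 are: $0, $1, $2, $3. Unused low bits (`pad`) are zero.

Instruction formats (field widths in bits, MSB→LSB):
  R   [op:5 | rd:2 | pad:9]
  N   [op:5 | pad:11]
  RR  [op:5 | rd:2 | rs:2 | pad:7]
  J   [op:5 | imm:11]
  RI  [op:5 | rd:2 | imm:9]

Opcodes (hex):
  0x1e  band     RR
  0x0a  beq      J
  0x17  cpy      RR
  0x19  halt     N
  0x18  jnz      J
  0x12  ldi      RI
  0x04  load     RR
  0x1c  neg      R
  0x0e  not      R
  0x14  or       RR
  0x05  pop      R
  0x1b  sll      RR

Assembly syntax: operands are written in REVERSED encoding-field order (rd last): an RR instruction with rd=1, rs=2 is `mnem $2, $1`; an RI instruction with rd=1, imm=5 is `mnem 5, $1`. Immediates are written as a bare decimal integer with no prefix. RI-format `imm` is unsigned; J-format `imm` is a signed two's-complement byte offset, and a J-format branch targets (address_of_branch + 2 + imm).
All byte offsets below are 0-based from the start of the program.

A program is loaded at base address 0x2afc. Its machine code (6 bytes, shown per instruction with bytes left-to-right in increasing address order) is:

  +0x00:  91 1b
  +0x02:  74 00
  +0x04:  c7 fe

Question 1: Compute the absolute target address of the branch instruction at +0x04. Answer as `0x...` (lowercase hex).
0x2b00

off 0x04: read c7 fe as big → 0xc7fe
  op=0xc7fe>>11=0x18 ⇒ jnz (J)
  imm: (w>>0)&0x7ff=0x7fe (s11→-2) → -2
  target = base 0x2afc + off 0x04 + 2 + imm -2 = 0x2b00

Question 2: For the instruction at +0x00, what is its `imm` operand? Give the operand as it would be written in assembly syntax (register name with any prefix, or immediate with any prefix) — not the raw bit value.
[00] 91 1b → 0x911b
  op=0x911b>>11=0x12 ⇒ ldi (RI)
  rd: (w>>9)&0x3=0x0 → $0
  imm: (w>>0)&0x1ff=0x11b → 283

283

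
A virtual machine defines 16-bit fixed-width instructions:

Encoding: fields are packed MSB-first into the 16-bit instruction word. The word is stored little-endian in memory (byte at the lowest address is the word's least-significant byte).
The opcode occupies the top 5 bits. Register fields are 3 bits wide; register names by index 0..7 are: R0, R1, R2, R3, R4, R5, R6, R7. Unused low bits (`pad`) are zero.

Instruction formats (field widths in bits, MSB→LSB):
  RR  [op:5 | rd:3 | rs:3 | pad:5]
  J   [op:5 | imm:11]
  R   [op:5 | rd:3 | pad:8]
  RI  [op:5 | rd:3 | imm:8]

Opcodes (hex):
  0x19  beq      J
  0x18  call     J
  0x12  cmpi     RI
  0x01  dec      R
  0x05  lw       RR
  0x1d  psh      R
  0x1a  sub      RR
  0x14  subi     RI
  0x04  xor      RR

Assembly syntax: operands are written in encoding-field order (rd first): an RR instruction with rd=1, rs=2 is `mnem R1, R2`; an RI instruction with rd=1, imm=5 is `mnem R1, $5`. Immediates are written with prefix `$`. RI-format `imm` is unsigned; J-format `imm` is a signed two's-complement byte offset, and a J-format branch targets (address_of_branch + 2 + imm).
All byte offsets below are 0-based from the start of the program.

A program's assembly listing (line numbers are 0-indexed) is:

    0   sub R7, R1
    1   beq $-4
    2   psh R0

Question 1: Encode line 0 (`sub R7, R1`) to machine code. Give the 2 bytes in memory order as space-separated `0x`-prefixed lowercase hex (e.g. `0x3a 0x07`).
L0: sub op=0x1a:5|rd=7:3|rs=1:3|pad=0:5 ⇒ 0xd720 ⇒ little 20 d7

0x20 0xd7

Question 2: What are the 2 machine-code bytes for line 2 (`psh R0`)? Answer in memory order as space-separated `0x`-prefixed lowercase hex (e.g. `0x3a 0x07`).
2. psh fields op=0x1d:5|rd=0:3|pad=0:8 → word e800h → 00 e8

0x00 0xe8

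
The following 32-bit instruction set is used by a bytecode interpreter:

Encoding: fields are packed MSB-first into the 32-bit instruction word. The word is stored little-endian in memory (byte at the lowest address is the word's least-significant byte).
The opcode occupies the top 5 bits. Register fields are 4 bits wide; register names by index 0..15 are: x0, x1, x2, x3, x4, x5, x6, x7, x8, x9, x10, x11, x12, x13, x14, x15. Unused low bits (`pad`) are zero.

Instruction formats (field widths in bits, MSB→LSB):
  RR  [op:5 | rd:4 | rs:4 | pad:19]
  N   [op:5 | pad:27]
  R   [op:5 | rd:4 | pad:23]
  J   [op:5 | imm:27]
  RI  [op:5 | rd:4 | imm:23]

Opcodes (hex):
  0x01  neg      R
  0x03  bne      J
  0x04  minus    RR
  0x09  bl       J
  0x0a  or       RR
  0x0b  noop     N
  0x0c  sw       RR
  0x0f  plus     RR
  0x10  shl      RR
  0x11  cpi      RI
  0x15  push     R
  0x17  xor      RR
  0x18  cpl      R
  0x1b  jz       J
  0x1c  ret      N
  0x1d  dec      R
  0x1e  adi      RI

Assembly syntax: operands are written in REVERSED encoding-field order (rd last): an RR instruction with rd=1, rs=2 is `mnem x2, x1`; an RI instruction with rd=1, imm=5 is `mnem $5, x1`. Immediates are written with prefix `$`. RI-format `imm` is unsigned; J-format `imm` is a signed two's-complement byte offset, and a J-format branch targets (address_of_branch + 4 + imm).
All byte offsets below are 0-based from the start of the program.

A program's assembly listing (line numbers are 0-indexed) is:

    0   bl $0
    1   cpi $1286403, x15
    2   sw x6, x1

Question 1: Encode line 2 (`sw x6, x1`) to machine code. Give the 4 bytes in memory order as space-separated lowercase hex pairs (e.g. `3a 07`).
00 00 b0 60

L2: sw op=0xc:5|rd=1:4|rs=6:4|pad=0:19 ⇒ 0x60b00000 ⇒ little 00 00 b0 60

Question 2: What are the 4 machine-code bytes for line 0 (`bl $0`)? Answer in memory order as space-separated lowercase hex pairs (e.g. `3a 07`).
00 00 00 48

L0: bl op=0x9:5|imm=0:27 ⇒ 0x48000000 ⇒ little 00 00 00 48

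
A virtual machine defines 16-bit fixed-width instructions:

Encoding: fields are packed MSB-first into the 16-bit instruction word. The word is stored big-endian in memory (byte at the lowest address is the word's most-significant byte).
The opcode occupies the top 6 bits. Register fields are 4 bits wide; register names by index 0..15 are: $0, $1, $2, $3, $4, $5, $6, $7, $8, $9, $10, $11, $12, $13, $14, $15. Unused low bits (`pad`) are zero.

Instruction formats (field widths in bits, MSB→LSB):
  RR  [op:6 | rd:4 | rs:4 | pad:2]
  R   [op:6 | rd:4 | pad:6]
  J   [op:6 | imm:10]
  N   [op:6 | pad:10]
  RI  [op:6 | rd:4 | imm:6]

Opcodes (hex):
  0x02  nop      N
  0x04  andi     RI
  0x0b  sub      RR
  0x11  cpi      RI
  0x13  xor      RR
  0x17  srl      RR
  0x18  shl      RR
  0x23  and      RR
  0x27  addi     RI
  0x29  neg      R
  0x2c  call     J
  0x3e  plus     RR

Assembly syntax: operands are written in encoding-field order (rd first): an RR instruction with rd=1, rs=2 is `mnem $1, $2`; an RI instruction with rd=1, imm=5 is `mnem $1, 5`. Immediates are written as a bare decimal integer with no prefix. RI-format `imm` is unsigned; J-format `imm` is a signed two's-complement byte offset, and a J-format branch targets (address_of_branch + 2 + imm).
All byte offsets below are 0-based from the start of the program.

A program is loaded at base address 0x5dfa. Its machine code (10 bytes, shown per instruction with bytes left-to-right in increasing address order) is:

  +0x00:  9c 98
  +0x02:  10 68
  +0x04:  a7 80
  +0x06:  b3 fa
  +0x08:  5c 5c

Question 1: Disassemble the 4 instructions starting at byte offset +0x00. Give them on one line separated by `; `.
addi $2, 24; andi $1, 40; neg $14; call -6

+0x00: 9c 98 ⇒ word 0x9c98 (big)
  opcode bits[15:10]=0x27: addi/RI
  [9:6] rd=2 = $2
  [5:0] imm=24 = 24
+0x02: 10 68 ⇒ word 0x1068 (big)
  opcode bits[15:10]=0x4: andi/RI
  [9:6] rd=1 = $1
  [5:0] imm=40 = 40
+0x04: a7 80 ⇒ word 0xa780 (big)
  opcode bits[15:10]=0x29: neg/R
  [9:6] rd=14 = $14
+0x06: b3 fa ⇒ word 0xb3fa (big)
  opcode bits[15:10]=0x2c: call/J
  [9:0] imm=1018 (s10→-6) = -6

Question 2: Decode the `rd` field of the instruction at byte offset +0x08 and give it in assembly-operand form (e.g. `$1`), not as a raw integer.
$1

+0x08: 5c 5c ⇒ word 0x5c5c (big)
  opcode bits[15:10]=0x17: srl/RR
  rd@[9:6]=0x1 ⇒ $1
  rs@[5:2]=0x7 ⇒ $7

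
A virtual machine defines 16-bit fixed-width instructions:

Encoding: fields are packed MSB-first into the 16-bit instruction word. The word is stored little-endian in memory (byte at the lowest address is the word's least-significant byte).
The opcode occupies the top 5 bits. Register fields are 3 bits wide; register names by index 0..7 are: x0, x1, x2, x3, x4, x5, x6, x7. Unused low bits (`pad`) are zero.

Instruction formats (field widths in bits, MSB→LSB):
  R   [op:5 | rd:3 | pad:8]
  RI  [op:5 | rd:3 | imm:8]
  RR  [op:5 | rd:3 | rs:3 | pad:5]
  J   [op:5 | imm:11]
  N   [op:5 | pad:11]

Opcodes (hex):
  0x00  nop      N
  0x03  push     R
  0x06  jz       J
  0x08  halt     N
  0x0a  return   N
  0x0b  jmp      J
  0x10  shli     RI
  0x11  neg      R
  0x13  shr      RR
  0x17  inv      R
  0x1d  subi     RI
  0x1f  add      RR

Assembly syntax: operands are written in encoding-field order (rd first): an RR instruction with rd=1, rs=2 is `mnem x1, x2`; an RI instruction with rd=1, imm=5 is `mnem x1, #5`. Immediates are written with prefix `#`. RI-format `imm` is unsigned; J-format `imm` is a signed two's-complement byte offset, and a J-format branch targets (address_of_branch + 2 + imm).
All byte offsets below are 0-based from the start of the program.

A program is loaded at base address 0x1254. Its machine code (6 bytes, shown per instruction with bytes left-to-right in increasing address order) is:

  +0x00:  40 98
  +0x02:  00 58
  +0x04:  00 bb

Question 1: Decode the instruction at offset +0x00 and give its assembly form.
@+00  little-endian(40 98) = 0x9840
  opcode bits[15:11]=0x13: shr/RR
  rd: (w>>8)&0x7=0x0 → x0
  rs: (w>>5)&0x7=0x2 → x2

shr x0, x2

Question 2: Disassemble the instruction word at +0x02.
jmp #0

off 0x02: read 00 58 as little → 0x5800
  top 5b → 0xb → jmp [J]
  imm@[10:0]=0x0 ⇒ #0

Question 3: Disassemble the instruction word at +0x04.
inv x3

+0x04: 00 bb ⇒ word 0xbb00 (little)
  top 5b → 0x17 → inv [R]
  [10:8] rd=3 = x3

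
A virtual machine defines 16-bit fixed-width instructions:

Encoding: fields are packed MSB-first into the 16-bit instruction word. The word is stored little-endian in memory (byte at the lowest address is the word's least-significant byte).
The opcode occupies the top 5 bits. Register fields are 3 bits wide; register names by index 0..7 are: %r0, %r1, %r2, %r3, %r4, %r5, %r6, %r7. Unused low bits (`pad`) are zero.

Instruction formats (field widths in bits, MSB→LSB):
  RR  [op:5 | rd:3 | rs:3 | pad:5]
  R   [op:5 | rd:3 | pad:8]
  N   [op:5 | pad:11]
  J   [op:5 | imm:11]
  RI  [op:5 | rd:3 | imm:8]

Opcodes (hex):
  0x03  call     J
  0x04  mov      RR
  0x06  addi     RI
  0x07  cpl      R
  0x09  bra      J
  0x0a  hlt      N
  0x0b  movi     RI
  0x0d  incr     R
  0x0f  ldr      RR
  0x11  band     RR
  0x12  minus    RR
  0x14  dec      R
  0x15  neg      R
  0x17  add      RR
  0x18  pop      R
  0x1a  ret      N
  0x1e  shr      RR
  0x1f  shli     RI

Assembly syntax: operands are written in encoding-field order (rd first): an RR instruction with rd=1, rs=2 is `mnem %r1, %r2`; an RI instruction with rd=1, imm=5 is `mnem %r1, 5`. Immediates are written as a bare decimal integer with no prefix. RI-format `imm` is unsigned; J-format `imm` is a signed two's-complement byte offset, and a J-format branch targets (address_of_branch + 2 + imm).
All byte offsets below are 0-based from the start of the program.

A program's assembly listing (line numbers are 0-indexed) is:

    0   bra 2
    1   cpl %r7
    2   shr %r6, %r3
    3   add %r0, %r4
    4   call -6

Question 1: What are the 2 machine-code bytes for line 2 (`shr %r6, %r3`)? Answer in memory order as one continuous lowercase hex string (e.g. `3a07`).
line 2 (shr): pack op=0x1e:5|rd=6:3|rs=3:3|pad=0:5 = 0xf660; little→ 60 f6

60f6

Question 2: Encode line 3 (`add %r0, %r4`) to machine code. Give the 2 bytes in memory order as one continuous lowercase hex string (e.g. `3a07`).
80b8

L3: add op=0x17:5|rd=0:3|rs=4:3|pad=0:5 ⇒ 0xb880 ⇒ little 80 b8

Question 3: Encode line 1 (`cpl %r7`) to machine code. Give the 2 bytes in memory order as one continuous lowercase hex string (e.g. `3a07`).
003f

line 1 (cpl): pack op=0x7:5|rd=7:3|pad=0:8 = 0x3f00; little→ 00 3f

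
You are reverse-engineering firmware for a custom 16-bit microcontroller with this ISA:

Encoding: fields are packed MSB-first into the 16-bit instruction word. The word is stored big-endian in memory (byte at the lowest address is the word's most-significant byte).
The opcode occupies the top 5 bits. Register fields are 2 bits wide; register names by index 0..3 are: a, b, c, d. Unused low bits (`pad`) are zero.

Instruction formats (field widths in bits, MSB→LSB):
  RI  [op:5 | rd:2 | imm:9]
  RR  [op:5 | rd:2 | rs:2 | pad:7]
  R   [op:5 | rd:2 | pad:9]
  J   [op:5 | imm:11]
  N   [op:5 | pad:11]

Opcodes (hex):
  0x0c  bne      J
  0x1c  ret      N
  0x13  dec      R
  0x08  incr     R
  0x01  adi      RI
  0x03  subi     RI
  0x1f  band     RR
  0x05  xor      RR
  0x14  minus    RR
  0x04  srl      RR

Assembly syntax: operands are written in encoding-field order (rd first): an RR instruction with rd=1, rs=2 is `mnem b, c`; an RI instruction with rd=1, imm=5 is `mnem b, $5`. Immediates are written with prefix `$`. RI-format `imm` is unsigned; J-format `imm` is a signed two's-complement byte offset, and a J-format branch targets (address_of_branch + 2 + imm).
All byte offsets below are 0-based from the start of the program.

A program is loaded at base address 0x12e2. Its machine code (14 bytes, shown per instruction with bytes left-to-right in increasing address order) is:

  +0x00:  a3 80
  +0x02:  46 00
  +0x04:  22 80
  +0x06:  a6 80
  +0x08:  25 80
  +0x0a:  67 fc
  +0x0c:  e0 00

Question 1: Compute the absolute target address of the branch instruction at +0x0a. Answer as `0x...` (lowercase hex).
0x12ea

off 0x0a: read 67 fc as big → 0x67fc
  op=0x67fc>>11=0xc ⇒ bne (J)
  imm@[10:0]=0x7fc (s11→-4) ⇒ $-4
  target = base 0x12e2 + off 0x0a + 2 + imm -4 = 0x12ea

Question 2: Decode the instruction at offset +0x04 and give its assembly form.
[04] 22 80 → 0x2280
  top 5b → 0x4 → srl [RR]
  rd: (w>>9)&0x3=0x1 → b
  rs: (w>>7)&0x3=0x1 → b

srl b, b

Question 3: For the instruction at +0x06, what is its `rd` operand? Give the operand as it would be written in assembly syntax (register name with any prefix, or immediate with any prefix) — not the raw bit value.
@+06  big-endian(a6 80) = 0xa680
  top 5b → 0x14 → minus [RR]
  rd: (w>>9)&0x3=0x3 → d
  rs: (w>>7)&0x3=0x1 → b

d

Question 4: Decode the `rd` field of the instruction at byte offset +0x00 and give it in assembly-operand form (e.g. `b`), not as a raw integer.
@+00  big-endian(a3 80) = 0xa380
  opcode bits[15:11]=0x14: minus/RR
  rd@[10:9]=0x1 ⇒ b
  rs@[8:7]=0x3 ⇒ d

b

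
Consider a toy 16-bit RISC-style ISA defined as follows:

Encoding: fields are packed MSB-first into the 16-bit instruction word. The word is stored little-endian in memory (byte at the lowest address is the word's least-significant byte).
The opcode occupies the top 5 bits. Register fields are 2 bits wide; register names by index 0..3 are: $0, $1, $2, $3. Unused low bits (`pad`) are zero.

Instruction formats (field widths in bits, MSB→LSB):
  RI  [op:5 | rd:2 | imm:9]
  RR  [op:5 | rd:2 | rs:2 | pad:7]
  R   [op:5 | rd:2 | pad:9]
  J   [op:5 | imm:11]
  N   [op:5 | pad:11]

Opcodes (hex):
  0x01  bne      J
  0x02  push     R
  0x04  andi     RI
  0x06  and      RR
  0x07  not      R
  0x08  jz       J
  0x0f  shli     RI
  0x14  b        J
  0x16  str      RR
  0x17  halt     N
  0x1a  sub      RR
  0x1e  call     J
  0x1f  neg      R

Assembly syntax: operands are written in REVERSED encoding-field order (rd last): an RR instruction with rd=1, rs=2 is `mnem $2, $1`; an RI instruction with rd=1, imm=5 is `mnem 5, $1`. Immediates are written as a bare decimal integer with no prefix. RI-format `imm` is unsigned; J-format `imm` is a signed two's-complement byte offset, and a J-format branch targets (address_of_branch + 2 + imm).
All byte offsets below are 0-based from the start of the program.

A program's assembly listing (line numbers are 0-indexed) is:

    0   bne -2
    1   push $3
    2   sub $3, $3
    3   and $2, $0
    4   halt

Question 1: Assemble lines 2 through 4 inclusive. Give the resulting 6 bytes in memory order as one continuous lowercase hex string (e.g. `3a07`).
2. sub fields op=0x1a:5|rd=3:2|rs=3:2|pad=0:7 → word d780h → 80 d7
3. and fields op=0x6:5|rd=0:2|rs=2:2|pad=0:7 → word 3100h → 00 31
4. halt fields op=0x17:5|pad=0:11 → word b800h → 00 b8

80d7003100b8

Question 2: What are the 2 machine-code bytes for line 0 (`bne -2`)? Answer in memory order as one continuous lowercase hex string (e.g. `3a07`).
L0: bne op=0x1:5|imm=-2:11 ⇒ 0x0ffe ⇒ little fe 0f

fe0f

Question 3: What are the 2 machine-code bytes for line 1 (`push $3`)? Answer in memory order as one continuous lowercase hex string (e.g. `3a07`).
0016

L1: push op=0x2:5|rd=3:2|pad=0:9 ⇒ 0x1600 ⇒ little 00 16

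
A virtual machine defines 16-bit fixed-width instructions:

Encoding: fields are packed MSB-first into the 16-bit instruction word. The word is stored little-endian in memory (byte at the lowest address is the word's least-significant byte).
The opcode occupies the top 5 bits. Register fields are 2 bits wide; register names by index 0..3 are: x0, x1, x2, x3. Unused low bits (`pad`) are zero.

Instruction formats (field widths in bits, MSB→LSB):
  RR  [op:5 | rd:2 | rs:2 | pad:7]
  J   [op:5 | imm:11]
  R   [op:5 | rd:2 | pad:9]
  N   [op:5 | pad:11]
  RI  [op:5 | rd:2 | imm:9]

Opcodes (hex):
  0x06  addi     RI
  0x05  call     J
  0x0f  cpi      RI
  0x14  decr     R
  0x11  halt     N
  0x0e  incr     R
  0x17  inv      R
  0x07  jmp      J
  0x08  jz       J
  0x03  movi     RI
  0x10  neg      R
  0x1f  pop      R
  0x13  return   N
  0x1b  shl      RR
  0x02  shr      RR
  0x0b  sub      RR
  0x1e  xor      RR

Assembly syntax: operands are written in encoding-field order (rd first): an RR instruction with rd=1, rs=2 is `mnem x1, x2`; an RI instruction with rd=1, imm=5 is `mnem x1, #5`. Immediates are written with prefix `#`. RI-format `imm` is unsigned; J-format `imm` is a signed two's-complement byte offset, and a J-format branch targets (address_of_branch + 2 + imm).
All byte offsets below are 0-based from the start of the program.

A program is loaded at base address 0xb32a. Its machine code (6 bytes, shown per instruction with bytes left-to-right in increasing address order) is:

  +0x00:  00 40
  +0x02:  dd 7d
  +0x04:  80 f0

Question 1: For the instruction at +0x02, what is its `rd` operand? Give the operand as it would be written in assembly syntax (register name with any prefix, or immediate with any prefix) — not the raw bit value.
x2

[02] dd 7d → 0x7ddd
  top 5b → 0xf → cpi [RI]
  rd@[10:9]=0x2 ⇒ x2
  imm@[8:0]=0x1dd ⇒ #477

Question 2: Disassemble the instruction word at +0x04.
xor x0, x1

@+04  little-endian(80 f0) = 0xf080
  op=0xf080>>11=0x1e ⇒ xor (RR)
  [10:9] rd=0 = x0
  [8:7] rs=1 = x1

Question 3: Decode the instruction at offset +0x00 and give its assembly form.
jz #0

[00] 00 40 → 0x4000
  op=0x4000>>11=0x8 ⇒ jz (J)
  imm@[10:0]=0x0 ⇒ #0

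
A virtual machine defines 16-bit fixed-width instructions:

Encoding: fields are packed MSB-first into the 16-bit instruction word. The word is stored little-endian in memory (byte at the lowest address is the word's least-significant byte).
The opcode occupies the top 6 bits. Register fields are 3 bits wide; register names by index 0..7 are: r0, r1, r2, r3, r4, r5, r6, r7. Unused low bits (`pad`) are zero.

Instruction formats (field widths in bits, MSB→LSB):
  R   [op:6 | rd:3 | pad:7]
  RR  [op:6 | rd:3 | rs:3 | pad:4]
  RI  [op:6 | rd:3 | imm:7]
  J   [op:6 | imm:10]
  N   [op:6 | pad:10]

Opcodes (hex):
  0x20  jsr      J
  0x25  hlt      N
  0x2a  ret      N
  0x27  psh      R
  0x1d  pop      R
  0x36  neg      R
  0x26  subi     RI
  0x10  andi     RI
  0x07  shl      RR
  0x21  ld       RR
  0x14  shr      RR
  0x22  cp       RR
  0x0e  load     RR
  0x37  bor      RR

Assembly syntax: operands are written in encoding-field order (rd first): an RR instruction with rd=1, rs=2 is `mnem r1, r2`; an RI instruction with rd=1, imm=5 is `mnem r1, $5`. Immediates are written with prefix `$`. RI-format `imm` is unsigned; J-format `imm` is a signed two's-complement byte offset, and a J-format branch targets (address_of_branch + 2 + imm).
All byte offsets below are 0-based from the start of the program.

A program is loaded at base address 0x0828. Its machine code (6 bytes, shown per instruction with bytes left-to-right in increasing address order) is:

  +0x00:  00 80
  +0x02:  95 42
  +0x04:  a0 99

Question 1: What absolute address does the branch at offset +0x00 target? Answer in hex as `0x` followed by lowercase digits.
off 0x00: read 00 80 as little → 0x8000
  opcode bits[15:10]=0x20: jsr/J
  imm: (w>>0)&0x3ff=0x0 → $0
  target = base 0x0828 + off 0x00 + 2 + imm 0 = 0x082a

0x082a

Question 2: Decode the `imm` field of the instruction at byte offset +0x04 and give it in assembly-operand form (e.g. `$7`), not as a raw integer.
off 0x04: read a0 99 as little → 0x99a0
  top 6b → 0x26 → subi [RI]
  rd@[9:7]=0x3 ⇒ r3
  imm@[6:0]=0x20 ⇒ $32

$32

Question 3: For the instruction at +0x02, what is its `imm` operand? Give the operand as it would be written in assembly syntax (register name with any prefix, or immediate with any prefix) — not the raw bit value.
$21

+0x02: 95 42 ⇒ word 0x4295 (little)
  op=0x4295>>10=0x10 ⇒ andi (RI)
  rd: (w>>7)&0x7=0x5 → r5
  imm: (w>>0)&0x7f=0x15 → $21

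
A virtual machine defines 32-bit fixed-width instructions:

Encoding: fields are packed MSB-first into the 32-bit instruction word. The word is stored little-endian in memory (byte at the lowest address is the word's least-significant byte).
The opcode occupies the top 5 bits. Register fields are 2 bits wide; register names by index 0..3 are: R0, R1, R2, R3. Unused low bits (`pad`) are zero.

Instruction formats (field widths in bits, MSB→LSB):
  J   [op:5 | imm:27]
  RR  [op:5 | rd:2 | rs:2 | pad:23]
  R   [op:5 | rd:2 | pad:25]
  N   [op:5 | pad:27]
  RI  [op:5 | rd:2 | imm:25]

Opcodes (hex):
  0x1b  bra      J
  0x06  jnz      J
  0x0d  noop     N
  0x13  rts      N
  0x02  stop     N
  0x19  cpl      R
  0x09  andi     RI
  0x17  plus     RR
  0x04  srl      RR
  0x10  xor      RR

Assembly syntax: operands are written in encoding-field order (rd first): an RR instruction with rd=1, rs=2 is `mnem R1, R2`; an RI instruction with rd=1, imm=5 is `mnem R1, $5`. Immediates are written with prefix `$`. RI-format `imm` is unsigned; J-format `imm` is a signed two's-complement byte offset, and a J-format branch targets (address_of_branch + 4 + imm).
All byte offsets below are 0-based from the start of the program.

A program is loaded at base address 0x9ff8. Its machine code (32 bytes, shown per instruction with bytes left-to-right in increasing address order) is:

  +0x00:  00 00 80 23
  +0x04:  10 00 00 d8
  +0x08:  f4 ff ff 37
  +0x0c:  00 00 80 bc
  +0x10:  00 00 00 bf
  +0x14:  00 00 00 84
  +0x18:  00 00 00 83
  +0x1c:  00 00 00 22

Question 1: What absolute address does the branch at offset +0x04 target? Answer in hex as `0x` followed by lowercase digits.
0xa010

[04] 10 00 00 d8 → 0xd8000010
  top 5b → 0x1b → bra [J]
  [26:0] imm=16 = $16
  target = base 0x9ff8 + off 0x04 + 4 + imm 16 = 0xa010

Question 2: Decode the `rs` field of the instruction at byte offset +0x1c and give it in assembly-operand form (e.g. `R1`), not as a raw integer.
off 0x1c: read 00 00 00 22 as little → 0x22000000
  op=0x22000000>>27=0x4 ⇒ srl (RR)
  rd@[26:25]=0x1 ⇒ R1
  rs@[24:23]=0x0 ⇒ R0

R0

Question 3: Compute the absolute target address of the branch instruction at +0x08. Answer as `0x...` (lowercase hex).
[08] f4 ff ff 37 → 0x37fffff4
  top 5b → 0x6 → jnz [J]
  [26:0] imm=134217716 (s27→-12) = $-12
  target = base 0x9ff8 + off 0x08 + 4 + imm -12 = 0x9ff8

0x9ff8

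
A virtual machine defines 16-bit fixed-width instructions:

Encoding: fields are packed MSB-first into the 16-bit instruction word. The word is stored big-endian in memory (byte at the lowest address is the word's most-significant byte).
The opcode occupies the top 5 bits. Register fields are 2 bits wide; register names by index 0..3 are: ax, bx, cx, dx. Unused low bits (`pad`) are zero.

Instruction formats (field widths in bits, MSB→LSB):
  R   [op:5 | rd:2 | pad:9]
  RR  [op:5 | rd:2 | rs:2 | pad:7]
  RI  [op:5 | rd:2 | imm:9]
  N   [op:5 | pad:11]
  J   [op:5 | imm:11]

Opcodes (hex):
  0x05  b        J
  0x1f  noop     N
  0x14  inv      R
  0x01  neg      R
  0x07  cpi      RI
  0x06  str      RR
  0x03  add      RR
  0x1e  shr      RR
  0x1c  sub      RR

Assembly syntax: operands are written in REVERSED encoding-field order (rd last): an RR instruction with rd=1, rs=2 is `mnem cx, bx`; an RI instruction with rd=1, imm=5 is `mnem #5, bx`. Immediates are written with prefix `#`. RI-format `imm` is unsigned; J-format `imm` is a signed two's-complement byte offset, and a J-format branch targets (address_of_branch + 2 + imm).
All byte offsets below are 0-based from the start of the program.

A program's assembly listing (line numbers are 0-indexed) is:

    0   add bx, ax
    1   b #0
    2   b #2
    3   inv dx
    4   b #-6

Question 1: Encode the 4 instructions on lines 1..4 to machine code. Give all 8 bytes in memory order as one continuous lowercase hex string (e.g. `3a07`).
28002802a6002ffa

line 1 (b): pack op=0x5:5|imm=0:11 = 0x2800; big→ 28 00
line 2 (b): pack op=0x5:5|imm=2:11 = 0x2802; big→ 28 02
line 3 (inv): pack op=0x14:5|rd=3:2|pad=0:9 = 0xa600; big→ a6 00
line 4 (b): pack op=0x5:5|imm=-6:11 = 0x2ffa; big→ 2f fa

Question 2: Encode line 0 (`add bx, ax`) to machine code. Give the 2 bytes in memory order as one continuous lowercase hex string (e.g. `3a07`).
1880

0. add fields op=0x3:5|rd=0:2|rs=1:2|pad=0:7 → word 1880h → 18 80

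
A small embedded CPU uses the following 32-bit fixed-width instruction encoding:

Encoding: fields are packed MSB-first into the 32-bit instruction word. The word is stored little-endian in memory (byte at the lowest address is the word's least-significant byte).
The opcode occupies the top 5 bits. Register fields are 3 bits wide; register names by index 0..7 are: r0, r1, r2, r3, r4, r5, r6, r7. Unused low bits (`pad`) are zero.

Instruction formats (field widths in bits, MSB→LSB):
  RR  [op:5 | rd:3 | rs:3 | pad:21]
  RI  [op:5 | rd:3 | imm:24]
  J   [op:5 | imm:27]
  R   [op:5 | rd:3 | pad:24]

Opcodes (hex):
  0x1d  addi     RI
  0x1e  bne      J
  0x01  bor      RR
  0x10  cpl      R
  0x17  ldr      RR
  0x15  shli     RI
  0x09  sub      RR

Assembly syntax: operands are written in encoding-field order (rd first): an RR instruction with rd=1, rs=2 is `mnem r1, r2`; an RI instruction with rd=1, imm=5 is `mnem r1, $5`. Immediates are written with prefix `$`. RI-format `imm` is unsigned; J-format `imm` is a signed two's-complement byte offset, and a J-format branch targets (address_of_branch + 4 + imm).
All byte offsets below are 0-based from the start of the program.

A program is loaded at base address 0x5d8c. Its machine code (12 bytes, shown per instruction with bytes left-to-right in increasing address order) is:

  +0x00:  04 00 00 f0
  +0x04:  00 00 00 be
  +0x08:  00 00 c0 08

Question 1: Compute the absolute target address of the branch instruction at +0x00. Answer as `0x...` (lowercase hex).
+0x00: 04 00 00 f0 ⇒ word 0xf0000004 (little)
  opcode bits[31:27]=0x1e: bne/J
  imm: (w>>0)&0x7ffffff=0x4 → $4
  target = base 0x5d8c + off 0x00 + 4 + imm 4 = 0x5d94

0x5d94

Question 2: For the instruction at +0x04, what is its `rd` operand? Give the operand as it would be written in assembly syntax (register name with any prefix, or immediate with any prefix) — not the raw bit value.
r6

+0x04: 00 00 00 be ⇒ word 0xbe000000 (little)
  opcode bits[31:27]=0x17: ldr/RR
  rd@[26:24]=0x6 ⇒ r6
  rs@[23:21]=0x0 ⇒ r0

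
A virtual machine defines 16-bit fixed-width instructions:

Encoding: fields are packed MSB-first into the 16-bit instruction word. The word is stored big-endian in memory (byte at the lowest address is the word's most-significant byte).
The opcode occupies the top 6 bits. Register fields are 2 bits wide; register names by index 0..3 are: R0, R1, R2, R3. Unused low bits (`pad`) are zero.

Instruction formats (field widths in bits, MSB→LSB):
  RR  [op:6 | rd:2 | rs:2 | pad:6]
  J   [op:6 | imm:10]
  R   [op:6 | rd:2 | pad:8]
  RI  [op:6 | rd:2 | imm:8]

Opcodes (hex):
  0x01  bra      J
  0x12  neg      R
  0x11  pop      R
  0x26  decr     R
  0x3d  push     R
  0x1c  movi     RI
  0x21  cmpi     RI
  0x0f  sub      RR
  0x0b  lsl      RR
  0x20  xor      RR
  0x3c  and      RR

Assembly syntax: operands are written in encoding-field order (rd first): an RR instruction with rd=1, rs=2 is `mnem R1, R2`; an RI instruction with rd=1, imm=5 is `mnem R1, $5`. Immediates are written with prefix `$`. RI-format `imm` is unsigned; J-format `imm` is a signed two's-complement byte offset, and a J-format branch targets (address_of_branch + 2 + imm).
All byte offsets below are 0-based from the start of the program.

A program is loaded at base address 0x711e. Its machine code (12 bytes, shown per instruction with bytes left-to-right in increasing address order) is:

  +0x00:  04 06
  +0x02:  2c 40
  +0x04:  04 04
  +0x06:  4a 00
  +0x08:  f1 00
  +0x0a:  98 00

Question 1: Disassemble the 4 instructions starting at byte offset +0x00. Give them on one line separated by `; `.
+0x00: 04 06 ⇒ word 0x0406 (big)
  opcode bits[15:10]=0x1: bra/J
  imm: (w>>0)&0x3ff=0x6 → $6
+0x02: 2c 40 ⇒ word 0x2c40 (big)
  opcode bits[15:10]=0xb: lsl/RR
  rd: (w>>8)&0x3=0x0 → R0
  rs: (w>>6)&0x3=0x1 → R1
+0x04: 04 04 ⇒ word 0x0404 (big)
  opcode bits[15:10]=0x1: bra/J
  imm: (w>>0)&0x3ff=0x4 → $4
+0x06: 4a 00 ⇒ word 0x4a00 (big)
  opcode bits[15:10]=0x12: neg/R
  rd: (w>>8)&0x3=0x2 → R2

bra $6; lsl R0, R1; bra $4; neg R2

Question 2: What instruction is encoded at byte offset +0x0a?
+0x0a: 98 00 ⇒ word 0x9800 (big)
  op=0x9800>>10=0x26 ⇒ decr (R)
  rd@[9:8]=0x0 ⇒ R0

decr R0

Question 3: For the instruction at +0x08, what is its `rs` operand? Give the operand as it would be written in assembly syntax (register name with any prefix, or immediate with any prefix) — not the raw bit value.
off 0x08: read f1 00 as big → 0xf100
  top 6b → 0x3c → and [RR]
  rd: (w>>8)&0x3=0x1 → R1
  rs: (w>>6)&0x3=0x0 → R0

R0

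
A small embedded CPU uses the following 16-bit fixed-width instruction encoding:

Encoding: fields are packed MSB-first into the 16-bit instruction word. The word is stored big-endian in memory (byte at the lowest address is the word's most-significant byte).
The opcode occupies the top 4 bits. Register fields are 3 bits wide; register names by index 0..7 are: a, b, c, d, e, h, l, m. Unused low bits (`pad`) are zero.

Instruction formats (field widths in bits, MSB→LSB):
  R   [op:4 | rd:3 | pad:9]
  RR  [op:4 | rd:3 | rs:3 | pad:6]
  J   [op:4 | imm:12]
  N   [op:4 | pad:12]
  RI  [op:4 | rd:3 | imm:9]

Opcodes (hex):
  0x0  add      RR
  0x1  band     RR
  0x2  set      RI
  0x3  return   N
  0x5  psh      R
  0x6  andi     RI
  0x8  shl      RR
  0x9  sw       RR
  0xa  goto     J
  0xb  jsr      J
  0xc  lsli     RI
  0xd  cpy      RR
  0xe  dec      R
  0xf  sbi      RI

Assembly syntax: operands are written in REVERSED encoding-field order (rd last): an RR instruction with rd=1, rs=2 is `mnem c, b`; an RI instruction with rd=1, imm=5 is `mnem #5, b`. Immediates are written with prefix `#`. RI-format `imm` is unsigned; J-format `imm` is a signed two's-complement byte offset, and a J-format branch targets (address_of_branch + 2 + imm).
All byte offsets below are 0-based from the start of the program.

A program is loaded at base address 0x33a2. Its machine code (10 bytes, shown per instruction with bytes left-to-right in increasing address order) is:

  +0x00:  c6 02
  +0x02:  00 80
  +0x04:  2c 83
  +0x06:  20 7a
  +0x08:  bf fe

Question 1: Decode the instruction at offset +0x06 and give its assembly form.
set #122, a

[06] 20 7a → 0x207a
  opcode bits[15:12]=0x2: set/RI
  rd: (w>>9)&0x7=0x0 → a
  imm: (w>>0)&0x1ff=0x7a → #122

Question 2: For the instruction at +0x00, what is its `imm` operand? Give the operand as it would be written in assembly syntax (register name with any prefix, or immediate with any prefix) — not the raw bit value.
+0x00: c6 02 ⇒ word 0xc602 (big)
  top 4b → 0xc → lsli [RI]
  [11:9] rd=3 = d
  [8:0] imm=2 = #2

#2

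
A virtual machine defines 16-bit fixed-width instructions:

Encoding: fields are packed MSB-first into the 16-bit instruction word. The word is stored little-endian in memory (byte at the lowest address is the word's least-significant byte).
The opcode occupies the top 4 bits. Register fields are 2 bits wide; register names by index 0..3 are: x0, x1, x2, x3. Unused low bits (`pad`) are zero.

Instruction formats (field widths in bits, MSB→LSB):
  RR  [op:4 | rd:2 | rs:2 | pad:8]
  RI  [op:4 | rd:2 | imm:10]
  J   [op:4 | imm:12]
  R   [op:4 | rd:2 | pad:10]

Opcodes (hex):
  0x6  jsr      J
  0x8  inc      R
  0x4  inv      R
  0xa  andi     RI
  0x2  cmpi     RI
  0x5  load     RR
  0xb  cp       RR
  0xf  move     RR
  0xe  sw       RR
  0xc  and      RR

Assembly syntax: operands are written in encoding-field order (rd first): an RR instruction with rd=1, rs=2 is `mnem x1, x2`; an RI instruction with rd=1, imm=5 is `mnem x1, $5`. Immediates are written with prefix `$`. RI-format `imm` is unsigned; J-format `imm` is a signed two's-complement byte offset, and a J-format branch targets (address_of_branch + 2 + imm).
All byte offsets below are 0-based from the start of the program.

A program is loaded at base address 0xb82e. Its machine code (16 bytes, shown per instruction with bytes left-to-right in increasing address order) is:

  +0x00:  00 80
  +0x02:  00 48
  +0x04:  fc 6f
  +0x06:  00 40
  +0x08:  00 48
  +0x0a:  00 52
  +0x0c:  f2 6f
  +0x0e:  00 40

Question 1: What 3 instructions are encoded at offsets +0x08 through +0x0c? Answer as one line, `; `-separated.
inv x2; load x0, x2; jsr $-14

off 0x08: read 00 48 as little → 0x4800
  op=0x4800>>12=0x4 ⇒ inv (R)
  rd: (w>>10)&0x3=0x2 → x2
off 0x0a: read 00 52 as little → 0x5200
  op=0x5200>>12=0x5 ⇒ load (RR)
  rd: (w>>10)&0x3=0x0 → x0
  rs: (w>>8)&0x3=0x2 → x2
off 0x0c: read f2 6f as little → 0x6ff2
  op=0x6ff2>>12=0x6 ⇒ jsr (J)
  imm: (w>>0)&0xfff=0xff2 (s12→-14) → $-14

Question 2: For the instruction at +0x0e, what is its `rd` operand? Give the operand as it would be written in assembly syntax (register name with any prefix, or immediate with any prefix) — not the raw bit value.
x0

@+0e  little-endian(00 40) = 0x4000
  op=0x4000>>12=0x4 ⇒ inv (R)
  [11:10] rd=0 = x0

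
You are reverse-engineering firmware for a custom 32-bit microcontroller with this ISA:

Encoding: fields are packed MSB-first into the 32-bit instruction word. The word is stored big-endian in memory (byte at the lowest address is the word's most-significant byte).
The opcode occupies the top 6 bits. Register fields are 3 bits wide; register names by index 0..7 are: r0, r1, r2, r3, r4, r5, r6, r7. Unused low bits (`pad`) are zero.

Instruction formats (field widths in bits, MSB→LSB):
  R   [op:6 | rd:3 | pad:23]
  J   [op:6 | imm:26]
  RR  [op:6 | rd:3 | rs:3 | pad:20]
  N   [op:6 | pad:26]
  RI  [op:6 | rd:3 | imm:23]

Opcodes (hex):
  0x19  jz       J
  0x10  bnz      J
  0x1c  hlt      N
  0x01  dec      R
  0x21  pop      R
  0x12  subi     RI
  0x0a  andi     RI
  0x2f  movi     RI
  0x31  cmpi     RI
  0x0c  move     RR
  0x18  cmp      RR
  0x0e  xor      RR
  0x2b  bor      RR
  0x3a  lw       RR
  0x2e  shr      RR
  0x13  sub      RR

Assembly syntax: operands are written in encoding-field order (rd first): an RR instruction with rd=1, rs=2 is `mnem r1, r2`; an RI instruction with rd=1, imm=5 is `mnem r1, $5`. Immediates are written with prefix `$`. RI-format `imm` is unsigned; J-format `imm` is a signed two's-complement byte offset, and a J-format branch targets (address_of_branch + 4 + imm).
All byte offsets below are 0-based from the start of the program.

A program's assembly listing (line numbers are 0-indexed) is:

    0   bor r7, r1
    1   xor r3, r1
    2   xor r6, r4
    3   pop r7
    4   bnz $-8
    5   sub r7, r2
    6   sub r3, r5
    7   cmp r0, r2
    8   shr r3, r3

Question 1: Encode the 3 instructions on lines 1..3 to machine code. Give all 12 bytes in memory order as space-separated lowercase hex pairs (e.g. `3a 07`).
39 90 00 00 3b 40 00 00 87 80 00 00

line 1 (xor): pack op=0xe:6|rd=3:3|rs=1:3|pad=0:20 = 0x39900000; big→ 39 90 00 00
line 2 (xor): pack op=0xe:6|rd=6:3|rs=4:3|pad=0:20 = 0x3b400000; big→ 3b 40 00 00
line 3 (pop): pack op=0x21:6|rd=7:3|pad=0:23 = 0x87800000; big→ 87 80 00 00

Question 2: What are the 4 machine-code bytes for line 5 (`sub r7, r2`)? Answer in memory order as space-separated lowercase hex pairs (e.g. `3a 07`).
5. sub fields op=0x13:6|rd=7:3|rs=2:3|pad=0:20 → word 4fa00000h → 4f a0 00 00

4f a0 00 00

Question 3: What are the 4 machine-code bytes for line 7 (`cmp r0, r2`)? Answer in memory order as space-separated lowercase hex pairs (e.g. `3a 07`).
60 20 00 00

7. cmp fields op=0x18:6|rd=0:3|rs=2:3|pad=0:20 → word 60200000h → 60 20 00 00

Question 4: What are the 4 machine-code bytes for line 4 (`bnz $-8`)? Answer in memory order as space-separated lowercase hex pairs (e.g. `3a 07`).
43 ff ff f8

4. bnz fields op=0x10:6|imm=-8:26 → word 43fffff8h → 43 ff ff f8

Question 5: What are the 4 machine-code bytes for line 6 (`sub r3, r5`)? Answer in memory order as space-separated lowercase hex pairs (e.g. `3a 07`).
6. sub fields op=0x13:6|rd=3:3|rs=5:3|pad=0:20 → word 4dd00000h → 4d d0 00 00

4d d0 00 00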